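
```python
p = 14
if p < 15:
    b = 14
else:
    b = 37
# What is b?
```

Answer: 14

Derivation:
Trace (tracking b):
p = 14  # -> p = 14
if p < 15:  # condition is True
    b = 14  # -> b = 14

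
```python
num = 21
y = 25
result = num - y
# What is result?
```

Answer: -4

Derivation:
Trace (tracking result):
num = 21  # -> num = 21
y = 25  # -> y = 25
result = num - y  # -> result = -4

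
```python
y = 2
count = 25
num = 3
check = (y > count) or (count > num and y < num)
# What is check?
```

Answer: True

Derivation:
Trace (tracking check):
y = 2  # -> y = 2
count = 25  # -> count = 25
num = 3  # -> num = 3
check = y > count or (count > num and y < num)  # -> check = True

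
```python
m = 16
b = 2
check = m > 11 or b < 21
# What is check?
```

Trace (tracking check):
m = 16  # -> m = 16
b = 2  # -> b = 2
check = m > 11 or b < 21  # -> check = True

Answer: True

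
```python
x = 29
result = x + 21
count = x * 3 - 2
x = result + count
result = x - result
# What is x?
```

Trace (tracking x):
x = 29  # -> x = 29
result = x + 21  # -> result = 50
count = x * 3 - 2  # -> count = 85
x = result + count  # -> x = 135
result = x - result  # -> result = 85

Answer: 135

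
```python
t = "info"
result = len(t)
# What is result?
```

Answer: 4

Derivation:
Trace (tracking result):
t = 'info'  # -> t = 'info'
result = len(t)  # -> result = 4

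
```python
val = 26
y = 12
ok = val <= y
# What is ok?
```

Trace (tracking ok):
val = 26  # -> val = 26
y = 12  # -> y = 12
ok = val <= y  # -> ok = False

Answer: False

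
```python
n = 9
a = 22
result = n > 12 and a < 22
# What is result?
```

Trace (tracking result):
n = 9  # -> n = 9
a = 22  # -> a = 22
result = n > 12 and a < 22  # -> result = False

Answer: False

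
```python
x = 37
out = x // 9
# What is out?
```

Answer: 4

Derivation:
Trace (tracking out):
x = 37  # -> x = 37
out = x // 9  # -> out = 4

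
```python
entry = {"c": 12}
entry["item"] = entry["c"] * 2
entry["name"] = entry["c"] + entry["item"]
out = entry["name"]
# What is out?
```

Answer: 36

Derivation:
Trace (tracking out):
entry = {'c': 12}  # -> entry = {'c': 12}
entry['item'] = entry['c'] * 2  # -> entry = {'c': 12, 'item': 24}
entry['name'] = entry['c'] + entry['item']  # -> entry = {'c': 12, 'item': 24, 'name': 36}
out = entry['name']  # -> out = 36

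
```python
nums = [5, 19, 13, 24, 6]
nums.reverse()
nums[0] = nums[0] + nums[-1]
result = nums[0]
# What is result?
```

Answer: 11

Derivation:
Trace (tracking result):
nums = [5, 19, 13, 24, 6]  # -> nums = [5, 19, 13, 24, 6]
nums.reverse()  # -> nums = [6, 24, 13, 19, 5]
nums[0] = nums[0] + nums[-1]  # -> nums = [11, 24, 13, 19, 5]
result = nums[0]  # -> result = 11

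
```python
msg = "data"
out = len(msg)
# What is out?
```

Trace (tracking out):
msg = 'data'  # -> msg = 'data'
out = len(msg)  # -> out = 4

Answer: 4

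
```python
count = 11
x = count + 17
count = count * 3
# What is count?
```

Answer: 33

Derivation:
Trace (tracking count):
count = 11  # -> count = 11
x = count + 17  # -> x = 28
count = count * 3  # -> count = 33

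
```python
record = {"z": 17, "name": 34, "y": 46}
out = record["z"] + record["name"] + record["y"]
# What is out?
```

Answer: 97

Derivation:
Trace (tracking out):
record = {'z': 17, 'name': 34, 'y': 46}  # -> record = {'z': 17, 'name': 34, 'y': 46}
out = record['z'] + record['name'] + record['y']  # -> out = 97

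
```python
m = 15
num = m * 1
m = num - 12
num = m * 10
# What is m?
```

Trace (tracking m):
m = 15  # -> m = 15
num = m * 1  # -> num = 15
m = num - 12  # -> m = 3
num = m * 10  # -> num = 30

Answer: 3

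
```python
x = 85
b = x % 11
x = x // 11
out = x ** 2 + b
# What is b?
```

Answer: 8

Derivation:
Trace (tracking b):
x = 85  # -> x = 85
b = x % 11  # -> b = 8
x = x // 11  # -> x = 7
out = x ** 2 + b  # -> out = 57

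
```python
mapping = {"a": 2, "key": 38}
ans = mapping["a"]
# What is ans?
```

Trace (tracking ans):
mapping = {'a': 2, 'key': 38}  # -> mapping = {'a': 2, 'key': 38}
ans = mapping['a']  # -> ans = 2

Answer: 2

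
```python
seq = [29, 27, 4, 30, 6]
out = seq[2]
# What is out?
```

Answer: 4

Derivation:
Trace (tracking out):
seq = [29, 27, 4, 30, 6]  # -> seq = [29, 27, 4, 30, 6]
out = seq[2]  # -> out = 4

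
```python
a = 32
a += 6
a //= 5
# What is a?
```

Trace (tracking a):
a = 32  # -> a = 32
a += 6  # -> a = 38
a //= 5  # -> a = 7

Answer: 7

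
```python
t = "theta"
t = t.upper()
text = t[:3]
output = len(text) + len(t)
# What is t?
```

Answer: 'THETA'

Derivation:
Trace (tracking t):
t = 'theta'  # -> t = 'theta'
t = t.upper()  # -> t = 'THETA'
text = t[:3]  # -> text = 'THE'
output = len(text) + len(t)  # -> output = 8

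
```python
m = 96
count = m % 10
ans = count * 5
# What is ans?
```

Trace (tracking ans):
m = 96  # -> m = 96
count = m % 10  # -> count = 6
ans = count * 5  # -> ans = 30

Answer: 30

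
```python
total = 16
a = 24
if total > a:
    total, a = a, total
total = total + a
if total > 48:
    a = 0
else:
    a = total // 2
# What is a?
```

Answer: 20

Derivation:
Trace (tracking a):
total = 16  # -> total = 16
a = 24  # -> a = 24
if total > a:  # condition is False
total = total + a  # -> total = 40
if total > 48:  # condition is False
else:
    a = total // 2  # -> a = 20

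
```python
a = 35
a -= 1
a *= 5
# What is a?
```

Trace (tracking a):
a = 35  # -> a = 35
a -= 1  # -> a = 34
a *= 5  # -> a = 170

Answer: 170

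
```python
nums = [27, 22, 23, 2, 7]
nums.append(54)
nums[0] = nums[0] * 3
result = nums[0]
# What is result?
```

Answer: 81

Derivation:
Trace (tracking result):
nums = [27, 22, 23, 2, 7]  # -> nums = [27, 22, 23, 2, 7]
nums.append(54)  # -> nums = [27, 22, 23, 2, 7, 54]
nums[0] = nums[0] * 3  # -> nums = [81, 22, 23, 2, 7, 54]
result = nums[0]  # -> result = 81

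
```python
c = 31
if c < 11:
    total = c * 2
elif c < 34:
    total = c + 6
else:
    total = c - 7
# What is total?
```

Trace (tracking total):
c = 31  # -> c = 31
if c < 11:  # condition is False
elif c < 34:  # condition is True
    total = c + 6  # -> total = 37

Answer: 37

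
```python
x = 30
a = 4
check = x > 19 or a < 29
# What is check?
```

Answer: True

Derivation:
Trace (tracking check):
x = 30  # -> x = 30
a = 4  # -> a = 4
check = x > 19 or a < 29  # -> check = True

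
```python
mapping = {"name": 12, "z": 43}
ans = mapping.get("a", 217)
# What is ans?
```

Answer: 217

Derivation:
Trace (tracking ans):
mapping = {'name': 12, 'z': 43}  # -> mapping = {'name': 12, 'z': 43}
ans = mapping.get('a', 217)  # -> ans = 217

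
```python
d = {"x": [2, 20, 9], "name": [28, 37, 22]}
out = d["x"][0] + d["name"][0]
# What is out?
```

Trace (tracking out):
d = {'x': [2, 20, 9], 'name': [28, 37, 22]}  # -> d = {'x': [2, 20, 9], 'name': [28, 37, 22]}
out = d['x'][0] + d['name'][0]  # -> out = 30

Answer: 30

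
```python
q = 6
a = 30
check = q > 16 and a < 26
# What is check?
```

Answer: False

Derivation:
Trace (tracking check):
q = 6  # -> q = 6
a = 30  # -> a = 30
check = q > 16 and a < 26  # -> check = False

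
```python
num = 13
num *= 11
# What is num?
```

Trace (tracking num):
num = 13  # -> num = 13
num *= 11  # -> num = 143

Answer: 143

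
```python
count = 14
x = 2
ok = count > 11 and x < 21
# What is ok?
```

Answer: True

Derivation:
Trace (tracking ok):
count = 14  # -> count = 14
x = 2  # -> x = 2
ok = count > 11 and x < 21  # -> ok = True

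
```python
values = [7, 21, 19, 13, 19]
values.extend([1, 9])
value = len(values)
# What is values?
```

Answer: [7, 21, 19, 13, 19, 1, 9]

Derivation:
Trace (tracking values):
values = [7, 21, 19, 13, 19]  # -> values = [7, 21, 19, 13, 19]
values.extend([1, 9])  # -> values = [7, 21, 19, 13, 19, 1, 9]
value = len(values)  # -> value = 7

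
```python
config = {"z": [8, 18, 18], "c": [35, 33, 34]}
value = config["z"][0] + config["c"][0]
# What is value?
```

Answer: 43

Derivation:
Trace (tracking value):
config = {'z': [8, 18, 18], 'c': [35, 33, 34]}  # -> config = {'z': [8, 18, 18], 'c': [35, 33, 34]}
value = config['z'][0] + config['c'][0]  # -> value = 43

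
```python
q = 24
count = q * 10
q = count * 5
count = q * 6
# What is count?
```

Answer: 7200

Derivation:
Trace (tracking count):
q = 24  # -> q = 24
count = q * 10  # -> count = 240
q = count * 5  # -> q = 1200
count = q * 6  # -> count = 7200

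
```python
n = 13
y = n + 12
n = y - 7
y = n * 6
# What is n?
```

Trace (tracking n):
n = 13  # -> n = 13
y = n + 12  # -> y = 25
n = y - 7  # -> n = 18
y = n * 6  # -> y = 108

Answer: 18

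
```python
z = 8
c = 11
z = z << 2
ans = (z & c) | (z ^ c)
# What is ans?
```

Answer: 43

Derivation:
Trace (tracking ans):
z = 8  # -> z = 8
c = 11  # -> c = 11
z = z << 2  # -> z = 32
ans = z & c | z ^ c  # -> ans = 43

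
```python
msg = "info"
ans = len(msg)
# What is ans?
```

Answer: 4

Derivation:
Trace (tracking ans):
msg = 'info'  # -> msg = 'info'
ans = len(msg)  # -> ans = 4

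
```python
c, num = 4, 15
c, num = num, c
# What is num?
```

Trace (tracking num):
c, num = (4, 15)  # -> c = 4, num = 15
c, num = (num, c)  # -> c = 15, num = 4

Answer: 4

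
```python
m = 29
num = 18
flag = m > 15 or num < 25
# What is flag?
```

Answer: True

Derivation:
Trace (tracking flag):
m = 29  # -> m = 29
num = 18  # -> num = 18
flag = m > 15 or num < 25  # -> flag = True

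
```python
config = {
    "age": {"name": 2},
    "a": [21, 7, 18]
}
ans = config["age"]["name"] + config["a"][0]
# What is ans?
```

Trace (tracking ans):
config = {'age': {'name': 2}, 'a': [21, 7, 18]}  # -> config = {'age': {'name': 2}, 'a': [21, 7, 18]}
ans = config['age']['name'] + config['a'][0]  # -> ans = 23

Answer: 23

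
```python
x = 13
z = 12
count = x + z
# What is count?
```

Trace (tracking count):
x = 13  # -> x = 13
z = 12  # -> z = 12
count = x + z  # -> count = 25

Answer: 25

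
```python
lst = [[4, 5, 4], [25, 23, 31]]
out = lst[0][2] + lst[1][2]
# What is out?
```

Answer: 35

Derivation:
Trace (tracking out):
lst = [[4, 5, 4], [25, 23, 31]]  # -> lst = [[4, 5, 4], [25, 23, 31]]
out = lst[0][2] + lst[1][2]  # -> out = 35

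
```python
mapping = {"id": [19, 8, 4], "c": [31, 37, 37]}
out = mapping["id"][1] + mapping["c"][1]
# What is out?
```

Answer: 45

Derivation:
Trace (tracking out):
mapping = {'id': [19, 8, 4], 'c': [31, 37, 37]}  # -> mapping = {'id': [19, 8, 4], 'c': [31, 37, 37]}
out = mapping['id'][1] + mapping['c'][1]  # -> out = 45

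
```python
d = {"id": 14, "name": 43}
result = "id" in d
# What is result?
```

Trace (tracking result):
d = {'id': 14, 'name': 43}  # -> d = {'id': 14, 'name': 43}
result = 'id' in d  # -> result = True

Answer: True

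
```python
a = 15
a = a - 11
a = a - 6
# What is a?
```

Answer: -2

Derivation:
Trace (tracking a):
a = 15  # -> a = 15
a = a - 11  # -> a = 4
a = a - 6  # -> a = -2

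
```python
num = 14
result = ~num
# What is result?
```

Answer: -15

Derivation:
Trace (tracking result):
num = 14  # -> num = 14
result = ~num  # -> result = -15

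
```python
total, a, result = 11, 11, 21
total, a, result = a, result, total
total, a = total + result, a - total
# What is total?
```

Trace (tracking total):
total, a, result = (11, 11, 21)  # -> total = 11, a = 11, result = 21
total, a, result = (a, result, total)  # -> total = 11, a = 21, result = 11
total, a = (total + result, a - total)  # -> total = 22, a = 10

Answer: 22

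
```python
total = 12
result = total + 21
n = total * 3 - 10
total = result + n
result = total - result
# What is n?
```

Answer: 26

Derivation:
Trace (tracking n):
total = 12  # -> total = 12
result = total + 21  # -> result = 33
n = total * 3 - 10  # -> n = 26
total = result + n  # -> total = 59
result = total - result  # -> result = 26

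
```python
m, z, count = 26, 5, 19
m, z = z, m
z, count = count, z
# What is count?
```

Trace (tracking count):
m, z, count = (26, 5, 19)  # -> m = 26, z = 5, count = 19
m, z = (z, m)  # -> m = 5, z = 26
z, count = (count, z)  # -> z = 19, count = 26

Answer: 26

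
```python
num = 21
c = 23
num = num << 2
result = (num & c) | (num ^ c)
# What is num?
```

Answer: 84

Derivation:
Trace (tracking num):
num = 21  # -> num = 21
c = 23  # -> c = 23
num = num << 2  # -> num = 84
result = num & c | num ^ c  # -> result = 87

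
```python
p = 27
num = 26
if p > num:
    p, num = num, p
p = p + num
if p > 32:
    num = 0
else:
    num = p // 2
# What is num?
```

Trace (tracking num):
p = 27  # -> p = 27
num = 26  # -> num = 26
if p > num:  # condition is True
    p, num = (num, p)  # -> p = 26, num = 27
p = p + num  # -> p = 53
if p > 32:  # condition is True
    num = 0  # -> num = 0

Answer: 0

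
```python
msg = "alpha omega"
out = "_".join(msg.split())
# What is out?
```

Trace (tracking out):
msg = 'alpha omega'  # -> msg = 'alpha omega'
out = '_'.join(msg.split())  # -> out = 'alpha_omega'

Answer: 'alpha_omega'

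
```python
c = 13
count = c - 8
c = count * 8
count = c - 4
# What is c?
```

Trace (tracking c):
c = 13  # -> c = 13
count = c - 8  # -> count = 5
c = count * 8  # -> c = 40
count = c - 4  # -> count = 36

Answer: 40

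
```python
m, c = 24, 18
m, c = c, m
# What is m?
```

Trace (tracking m):
m, c = (24, 18)  # -> m = 24, c = 18
m, c = (c, m)  # -> m = 18, c = 24

Answer: 18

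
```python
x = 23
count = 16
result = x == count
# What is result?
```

Trace (tracking result):
x = 23  # -> x = 23
count = 16  # -> count = 16
result = x == count  # -> result = False

Answer: False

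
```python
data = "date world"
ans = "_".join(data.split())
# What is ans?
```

Answer: 'date_world'

Derivation:
Trace (tracking ans):
data = 'date world'  # -> data = 'date world'
ans = '_'.join(data.split())  # -> ans = 'date_world'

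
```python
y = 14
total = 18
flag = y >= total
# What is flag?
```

Trace (tracking flag):
y = 14  # -> y = 14
total = 18  # -> total = 18
flag = y >= total  # -> flag = False

Answer: False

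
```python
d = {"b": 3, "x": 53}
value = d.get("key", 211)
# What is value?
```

Trace (tracking value):
d = {'b': 3, 'x': 53}  # -> d = {'b': 3, 'x': 53}
value = d.get('key', 211)  # -> value = 211

Answer: 211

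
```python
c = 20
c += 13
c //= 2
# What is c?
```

Trace (tracking c):
c = 20  # -> c = 20
c += 13  # -> c = 33
c //= 2  # -> c = 16

Answer: 16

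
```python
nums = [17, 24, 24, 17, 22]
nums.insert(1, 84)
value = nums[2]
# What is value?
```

Answer: 24

Derivation:
Trace (tracking value):
nums = [17, 24, 24, 17, 22]  # -> nums = [17, 24, 24, 17, 22]
nums.insert(1, 84)  # -> nums = [17, 84, 24, 24, 17, 22]
value = nums[2]  # -> value = 24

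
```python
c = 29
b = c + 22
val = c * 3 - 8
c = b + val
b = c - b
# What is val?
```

Trace (tracking val):
c = 29  # -> c = 29
b = c + 22  # -> b = 51
val = c * 3 - 8  # -> val = 79
c = b + val  # -> c = 130
b = c - b  # -> b = 79

Answer: 79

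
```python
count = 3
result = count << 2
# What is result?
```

Trace (tracking result):
count = 3  # -> count = 3
result = count << 2  # -> result = 12

Answer: 12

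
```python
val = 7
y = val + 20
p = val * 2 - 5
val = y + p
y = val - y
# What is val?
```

Answer: 36

Derivation:
Trace (tracking val):
val = 7  # -> val = 7
y = val + 20  # -> y = 27
p = val * 2 - 5  # -> p = 9
val = y + p  # -> val = 36
y = val - y  # -> y = 9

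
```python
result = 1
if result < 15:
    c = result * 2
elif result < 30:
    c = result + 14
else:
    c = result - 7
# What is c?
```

Trace (tracking c):
result = 1  # -> result = 1
if result < 15:  # condition is True
    c = result * 2  # -> c = 2

Answer: 2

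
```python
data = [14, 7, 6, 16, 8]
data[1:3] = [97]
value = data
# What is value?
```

Trace (tracking value):
data = [14, 7, 6, 16, 8]  # -> data = [14, 7, 6, 16, 8]
data[1:3] = [97]  # -> data = [14, 97, 16, 8]
value = data  # -> value = [14, 97, 16, 8]

Answer: [14, 97, 16, 8]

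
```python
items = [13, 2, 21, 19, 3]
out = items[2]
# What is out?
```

Answer: 21

Derivation:
Trace (tracking out):
items = [13, 2, 21, 19, 3]  # -> items = [13, 2, 21, 19, 3]
out = items[2]  # -> out = 21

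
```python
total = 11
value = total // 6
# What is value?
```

Trace (tracking value):
total = 11  # -> total = 11
value = total // 6  # -> value = 1

Answer: 1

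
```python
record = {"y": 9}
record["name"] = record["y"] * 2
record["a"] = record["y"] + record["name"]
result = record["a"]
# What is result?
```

Answer: 27

Derivation:
Trace (tracking result):
record = {'y': 9}  # -> record = {'y': 9}
record['name'] = record['y'] * 2  # -> record = {'y': 9, 'name': 18}
record['a'] = record['y'] + record['name']  # -> record = {'y': 9, 'name': 18, 'a': 27}
result = record['a']  # -> result = 27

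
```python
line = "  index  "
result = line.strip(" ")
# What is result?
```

Trace (tracking result):
line = '  index  '  # -> line = '  index  '
result = line.strip(' ')  # -> result = 'index'

Answer: 'index'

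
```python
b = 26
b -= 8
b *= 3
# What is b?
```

Answer: 54

Derivation:
Trace (tracking b):
b = 26  # -> b = 26
b -= 8  # -> b = 18
b *= 3  # -> b = 54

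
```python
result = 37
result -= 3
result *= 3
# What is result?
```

Trace (tracking result):
result = 37  # -> result = 37
result -= 3  # -> result = 34
result *= 3  # -> result = 102

Answer: 102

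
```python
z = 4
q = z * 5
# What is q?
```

Trace (tracking q):
z = 4  # -> z = 4
q = z * 5  # -> q = 20

Answer: 20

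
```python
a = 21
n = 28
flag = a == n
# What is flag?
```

Answer: False

Derivation:
Trace (tracking flag):
a = 21  # -> a = 21
n = 28  # -> n = 28
flag = a == n  # -> flag = False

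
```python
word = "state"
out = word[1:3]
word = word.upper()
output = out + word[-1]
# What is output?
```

Answer: 'taE'

Derivation:
Trace (tracking output):
word = 'state'  # -> word = 'state'
out = word[1:3]  # -> out = 'ta'
word = word.upper()  # -> word = 'STATE'
output = out + word[-1]  # -> output = 'taE'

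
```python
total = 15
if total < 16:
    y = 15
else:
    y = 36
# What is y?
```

Trace (tracking y):
total = 15  # -> total = 15
if total < 16:  # condition is True
    y = 15  # -> y = 15

Answer: 15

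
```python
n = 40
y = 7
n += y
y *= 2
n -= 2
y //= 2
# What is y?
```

Trace (tracking y):
n = 40  # -> n = 40
y = 7  # -> y = 7
n += y  # -> n = 47
y *= 2  # -> y = 14
n -= 2  # -> n = 45
y //= 2  # -> y = 7

Answer: 7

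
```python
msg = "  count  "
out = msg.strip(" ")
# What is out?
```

Trace (tracking out):
msg = '  count  '  # -> msg = '  count  '
out = msg.strip(' ')  # -> out = 'count'

Answer: 'count'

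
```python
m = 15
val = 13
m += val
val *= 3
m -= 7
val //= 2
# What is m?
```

Trace (tracking m):
m = 15  # -> m = 15
val = 13  # -> val = 13
m += val  # -> m = 28
val *= 3  # -> val = 39
m -= 7  # -> m = 21
val //= 2  # -> val = 19

Answer: 21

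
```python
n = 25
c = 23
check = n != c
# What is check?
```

Answer: True

Derivation:
Trace (tracking check):
n = 25  # -> n = 25
c = 23  # -> c = 23
check = n != c  # -> check = True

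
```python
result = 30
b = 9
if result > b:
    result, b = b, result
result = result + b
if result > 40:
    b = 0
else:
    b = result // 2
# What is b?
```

Answer: 19

Derivation:
Trace (tracking b):
result = 30  # -> result = 30
b = 9  # -> b = 9
if result > b:  # condition is True
    result, b = (b, result)  # -> result = 9, b = 30
result = result + b  # -> result = 39
if result > 40:  # condition is False
else:
    b = result // 2  # -> b = 19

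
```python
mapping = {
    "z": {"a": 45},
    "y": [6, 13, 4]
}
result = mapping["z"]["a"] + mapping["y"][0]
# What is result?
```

Answer: 51

Derivation:
Trace (tracking result):
mapping = {'z': {'a': 45}, 'y': [6, 13, 4]}  # -> mapping = {'z': {'a': 45}, 'y': [6, 13, 4]}
result = mapping['z']['a'] + mapping['y'][0]  # -> result = 51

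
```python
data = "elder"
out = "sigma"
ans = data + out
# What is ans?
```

Trace (tracking ans):
data = 'elder'  # -> data = 'elder'
out = 'sigma'  # -> out = 'sigma'
ans = data + out  # -> ans = 'eldersigma'

Answer: 'eldersigma'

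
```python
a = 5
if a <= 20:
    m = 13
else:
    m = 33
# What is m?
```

Trace (tracking m):
a = 5  # -> a = 5
if a <= 20:  # condition is True
    m = 13  # -> m = 13

Answer: 13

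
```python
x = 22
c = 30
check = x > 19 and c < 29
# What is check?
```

Answer: False

Derivation:
Trace (tracking check):
x = 22  # -> x = 22
c = 30  # -> c = 30
check = x > 19 and c < 29  # -> check = False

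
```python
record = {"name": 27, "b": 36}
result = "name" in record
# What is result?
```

Trace (tracking result):
record = {'name': 27, 'b': 36}  # -> record = {'name': 27, 'b': 36}
result = 'name' in record  # -> result = True

Answer: True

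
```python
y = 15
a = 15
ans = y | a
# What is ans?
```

Trace (tracking ans):
y = 15  # -> y = 15
a = 15  # -> a = 15
ans = y | a  # -> ans = 15

Answer: 15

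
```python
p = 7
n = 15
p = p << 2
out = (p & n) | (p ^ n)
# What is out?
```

Answer: 31

Derivation:
Trace (tracking out):
p = 7  # -> p = 7
n = 15  # -> n = 15
p = p << 2  # -> p = 28
out = p & n | p ^ n  # -> out = 31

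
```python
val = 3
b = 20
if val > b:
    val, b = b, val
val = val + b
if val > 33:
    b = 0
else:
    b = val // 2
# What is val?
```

Trace (tracking val):
val = 3  # -> val = 3
b = 20  # -> b = 20
if val > b:  # condition is False
val = val + b  # -> val = 23
if val > 33:  # condition is False
else:
    b = val // 2  # -> b = 11

Answer: 23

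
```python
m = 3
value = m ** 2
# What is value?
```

Trace (tracking value):
m = 3  # -> m = 3
value = m ** 2  # -> value = 9

Answer: 9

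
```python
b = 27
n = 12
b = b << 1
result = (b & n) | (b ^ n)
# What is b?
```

Answer: 54

Derivation:
Trace (tracking b):
b = 27  # -> b = 27
n = 12  # -> n = 12
b = b << 1  # -> b = 54
result = b & n | b ^ n  # -> result = 62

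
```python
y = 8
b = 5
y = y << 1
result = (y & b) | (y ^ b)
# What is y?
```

Answer: 16

Derivation:
Trace (tracking y):
y = 8  # -> y = 8
b = 5  # -> b = 5
y = y << 1  # -> y = 16
result = y & b | y ^ b  # -> result = 21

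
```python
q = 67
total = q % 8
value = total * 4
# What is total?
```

Answer: 3

Derivation:
Trace (tracking total):
q = 67  # -> q = 67
total = q % 8  # -> total = 3
value = total * 4  # -> value = 12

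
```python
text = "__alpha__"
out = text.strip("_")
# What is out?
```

Answer: 'alpha'

Derivation:
Trace (tracking out):
text = '__alpha__'  # -> text = '__alpha__'
out = text.strip('_')  # -> out = 'alpha'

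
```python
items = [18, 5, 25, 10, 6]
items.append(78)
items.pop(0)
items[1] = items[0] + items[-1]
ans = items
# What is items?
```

Trace (tracking items):
items = [18, 5, 25, 10, 6]  # -> items = [18, 5, 25, 10, 6]
items.append(78)  # -> items = [18, 5, 25, 10, 6, 78]
items.pop(0)  # -> items = [5, 25, 10, 6, 78]
items[1] = items[0] + items[-1]  # -> items = [5, 83, 10, 6, 78]
ans = items  # -> ans = [5, 83, 10, 6, 78]

Answer: [5, 83, 10, 6, 78]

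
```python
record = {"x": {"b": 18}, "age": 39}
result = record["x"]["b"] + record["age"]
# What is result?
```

Trace (tracking result):
record = {'x': {'b': 18}, 'age': 39}  # -> record = {'x': {'b': 18}, 'age': 39}
result = record['x']['b'] + record['age']  # -> result = 57

Answer: 57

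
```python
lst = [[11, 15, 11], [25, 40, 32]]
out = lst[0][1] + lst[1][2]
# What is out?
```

Answer: 47

Derivation:
Trace (tracking out):
lst = [[11, 15, 11], [25, 40, 32]]  # -> lst = [[11, 15, 11], [25, 40, 32]]
out = lst[0][1] + lst[1][2]  # -> out = 47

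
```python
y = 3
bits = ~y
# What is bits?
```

Answer: -4

Derivation:
Trace (tracking bits):
y = 3  # -> y = 3
bits = ~y  # -> bits = -4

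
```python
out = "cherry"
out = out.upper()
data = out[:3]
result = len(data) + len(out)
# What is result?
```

Trace (tracking result):
out = 'cherry'  # -> out = 'cherry'
out = out.upper()  # -> out = 'CHERRY'
data = out[:3]  # -> data = 'CHE'
result = len(data) + len(out)  # -> result = 9

Answer: 9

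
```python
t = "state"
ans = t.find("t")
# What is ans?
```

Trace (tracking ans):
t = 'state'  # -> t = 'state'
ans = t.find('t')  # -> ans = 1

Answer: 1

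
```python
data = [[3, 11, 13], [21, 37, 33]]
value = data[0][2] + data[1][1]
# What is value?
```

Answer: 50

Derivation:
Trace (tracking value):
data = [[3, 11, 13], [21, 37, 33]]  # -> data = [[3, 11, 13], [21, 37, 33]]
value = data[0][2] + data[1][1]  # -> value = 50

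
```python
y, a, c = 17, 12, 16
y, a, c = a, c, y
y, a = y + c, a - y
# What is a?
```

Trace (tracking a):
y, a, c = (17, 12, 16)  # -> y = 17, a = 12, c = 16
y, a, c = (a, c, y)  # -> y = 12, a = 16, c = 17
y, a = (y + c, a - y)  # -> y = 29, a = 4

Answer: 4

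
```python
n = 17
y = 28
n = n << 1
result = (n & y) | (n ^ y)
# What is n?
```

Answer: 34

Derivation:
Trace (tracking n):
n = 17  # -> n = 17
y = 28  # -> y = 28
n = n << 1  # -> n = 34
result = n & y | n ^ y  # -> result = 62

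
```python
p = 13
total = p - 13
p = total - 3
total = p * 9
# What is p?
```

Trace (tracking p):
p = 13  # -> p = 13
total = p - 13  # -> total = 0
p = total - 3  # -> p = -3
total = p * 9  # -> total = -27

Answer: -3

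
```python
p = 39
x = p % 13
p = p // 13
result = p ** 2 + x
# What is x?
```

Answer: 0

Derivation:
Trace (tracking x):
p = 39  # -> p = 39
x = p % 13  # -> x = 0
p = p // 13  # -> p = 3
result = p ** 2 + x  # -> result = 9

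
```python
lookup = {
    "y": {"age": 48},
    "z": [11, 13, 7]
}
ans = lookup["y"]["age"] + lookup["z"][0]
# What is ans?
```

Answer: 59

Derivation:
Trace (tracking ans):
lookup = {'y': {'age': 48}, 'z': [11, 13, 7]}  # -> lookup = {'y': {'age': 48}, 'z': [11, 13, 7]}
ans = lookup['y']['age'] + lookup['z'][0]  # -> ans = 59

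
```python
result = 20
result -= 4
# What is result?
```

Answer: 16

Derivation:
Trace (tracking result):
result = 20  # -> result = 20
result -= 4  # -> result = 16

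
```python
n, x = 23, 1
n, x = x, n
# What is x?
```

Answer: 23

Derivation:
Trace (tracking x):
n, x = (23, 1)  # -> n = 23, x = 1
n, x = (x, n)  # -> n = 1, x = 23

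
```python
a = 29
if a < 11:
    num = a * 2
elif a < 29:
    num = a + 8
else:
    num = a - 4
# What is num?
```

Trace (tracking num):
a = 29  # -> a = 29
if a < 11:  # condition is False
elif a < 29:  # condition is False
else:
    num = a - 4  # -> num = 25

Answer: 25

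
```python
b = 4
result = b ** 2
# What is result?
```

Trace (tracking result):
b = 4  # -> b = 4
result = b ** 2  # -> result = 16

Answer: 16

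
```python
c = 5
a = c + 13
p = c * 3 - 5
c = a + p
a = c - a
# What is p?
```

Trace (tracking p):
c = 5  # -> c = 5
a = c + 13  # -> a = 18
p = c * 3 - 5  # -> p = 10
c = a + p  # -> c = 28
a = c - a  # -> a = 10

Answer: 10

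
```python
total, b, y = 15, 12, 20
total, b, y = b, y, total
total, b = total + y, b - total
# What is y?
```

Answer: 15

Derivation:
Trace (tracking y):
total, b, y = (15, 12, 20)  # -> total = 15, b = 12, y = 20
total, b, y = (b, y, total)  # -> total = 12, b = 20, y = 15
total, b = (total + y, b - total)  # -> total = 27, b = 8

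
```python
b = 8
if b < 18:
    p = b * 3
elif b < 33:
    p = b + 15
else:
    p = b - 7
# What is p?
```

Answer: 24

Derivation:
Trace (tracking p):
b = 8  # -> b = 8
if b < 18:  # condition is True
    p = b * 3  # -> p = 24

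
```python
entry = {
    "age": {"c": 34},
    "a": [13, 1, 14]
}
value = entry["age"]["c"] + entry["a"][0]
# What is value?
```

Trace (tracking value):
entry = {'age': {'c': 34}, 'a': [13, 1, 14]}  # -> entry = {'age': {'c': 34}, 'a': [13, 1, 14]}
value = entry['age']['c'] + entry['a'][0]  # -> value = 47

Answer: 47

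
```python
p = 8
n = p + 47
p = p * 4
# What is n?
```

Answer: 55

Derivation:
Trace (tracking n):
p = 8  # -> p = 8
n = p + 47  # -> n = 55
p = p * 4  # -> p = 32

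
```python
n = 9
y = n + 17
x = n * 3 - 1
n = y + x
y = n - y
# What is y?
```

Answer: 26

Derivation:
Trace (tracking y):
n = 9  # -> n = 9
y = n + 17  # -> y = 26
x = n * 3 - 1  # -> x = 26
n = y + x  # -> n = 52
y = n - y  # -> y = 26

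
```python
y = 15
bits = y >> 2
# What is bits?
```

Answer: 3

Derivation:
Trace (tracking bits):
y = 15  # -> y = 15
bits = y >> 2  # -> bits = 3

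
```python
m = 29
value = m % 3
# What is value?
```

Answer: 2

Derivation:
Trace (tracking value):
m = 29  # -> m = 29
value = m % 3  # -> value = 2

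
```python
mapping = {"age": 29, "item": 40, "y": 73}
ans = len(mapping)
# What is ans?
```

Answer: 3

Derivation:
Trace (tracking ans):
mapping = {'age': 29, 'item': 40, 'y': 73}  # -> mapping = {'age': 29, 'item': 40, 'y': 73}
ans = len(mapping)  # -> ans = 3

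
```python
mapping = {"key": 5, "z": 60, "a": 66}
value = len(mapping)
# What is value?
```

Answer: 3

Derivation:
Trace (tracking value):
mapping = {'key': 5, 'z': 60, 'a': 66}  # -> mapping = {'key': 5, 'z': 60, 'a': 66}
value = len(mapping)  # -> value = 3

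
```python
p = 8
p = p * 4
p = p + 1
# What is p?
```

Answer: 33

Derivation:
Trace (tracking p):
p = 8  # -> p = 8
p = p * 4  # -> p = 32
p = p + 1  # -> p = 33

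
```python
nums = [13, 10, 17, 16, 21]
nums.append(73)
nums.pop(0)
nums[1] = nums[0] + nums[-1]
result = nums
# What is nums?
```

Trace (tracking nums):
nums = [13, 10, 17, 16, 21]  # -> nums = [13, 10, 17, 16, 21]
nums.append(73)  # -> nums = [13, 10, 17, 16, 21, 73]
nums.pop(0)  # -> nums = [10, 17, 16, 21, 73]
nums[1] = nums[0] + nums[-1]  # -> nums = [10, 83, 16, 21, 73]
result = nums  # -> result = [10, 83, 16, 21, 73]

Answer: [10, 83, 16, 21, 73]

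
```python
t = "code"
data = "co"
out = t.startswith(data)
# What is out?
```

Trace (tracking out):
t = 'code'  # -> t = 'code'
data = 'co'  # -> data = 'co'
out = t.startswith(data)  # -> out = True

Answer: True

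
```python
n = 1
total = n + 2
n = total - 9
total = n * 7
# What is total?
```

Trace (tracking total):
n = 1  # -> n = 1
total = n + 2  # -> total = 3
n = total - 9  # -> n = -6
total = n * 7  # -> total = -42

Answer: -42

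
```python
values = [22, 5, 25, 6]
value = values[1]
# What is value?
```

Answer: 5

Derivation:
Trace (tracking value):
values = [22, 5, 25, 6]  # -> values = [22, 5, 25, 6]
value = values[1]  # -> value = 5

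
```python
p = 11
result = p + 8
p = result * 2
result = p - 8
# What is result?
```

Answer: 30

Derivation:
Trace (tracking result):
p = 11  # -> p = 11
result = p + 8  # -> result = 19
p = result * 2  # -> p = 38
result = p - 8  # -> result = 30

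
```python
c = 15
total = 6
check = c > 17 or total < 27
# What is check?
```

Answer: True

Derivation:
Trace (tracking check):
c = 15  # -> c = 15
total = 6  # -> total = 6
check = c > 17 or total < 27  # -> check = True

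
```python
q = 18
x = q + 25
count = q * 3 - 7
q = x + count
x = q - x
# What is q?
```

Answer: 90

Derivation:
Trace (tracking q):
q = 18  # -> q = 18
x = q + 25  # -> x = 43
count = q * 3 - 7  # -> count = 47
q = x + count  # -> q = 90
x = q - x  # -> x = 47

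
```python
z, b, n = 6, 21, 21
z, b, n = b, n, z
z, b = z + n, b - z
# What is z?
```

Answer: 27

Derivation:
Trace (tracking z):
z, b, n = (6, 21, 21)  # -> z = 6, b = 21, n = 21
z, b, n = (b, n, z)  # -> z = 21, b = 21, n = 6
z, b = (z + n, b - z)  # -> z = 27, b = 0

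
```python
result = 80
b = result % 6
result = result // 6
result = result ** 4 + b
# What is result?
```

Trace (tracking result):
result = 80  # -> result = 80
b = result % 6  # -> b = 2
result = result // 6  # -> result = 13
result = result ** 4 + b  # -> result = 28563

Answer: 28563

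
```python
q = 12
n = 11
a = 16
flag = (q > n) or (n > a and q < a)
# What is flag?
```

Answer: True

Derivation:
Trace (tracking flag):
q = 12  # -> q = 12
n = 11  # -> n = 11
a = 16  # -> a = 16
flag = q > n or (n > a and q < a)  # -> flag = True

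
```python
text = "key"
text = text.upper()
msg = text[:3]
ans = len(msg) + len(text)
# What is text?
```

Trace (tracking text):
text = 'key'  # -> text = 'key'
text = text.upper()  # -> text = 'KEY'
msg = text[:3]  # -> msg = 'KEY'
ans = len(msg) + len(text)  # -> ans = 6

Answer: 'KEY'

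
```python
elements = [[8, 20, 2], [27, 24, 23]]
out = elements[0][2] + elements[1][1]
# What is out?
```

Trace (tracking out):
elements = [[8, 20, 2], [27, 24, 23]]  # -> elements = [[8, 20, 2], [27, 24, 23]]
out = elements[0][2] + elements[1][1]  # -> out = 26

Answer: 26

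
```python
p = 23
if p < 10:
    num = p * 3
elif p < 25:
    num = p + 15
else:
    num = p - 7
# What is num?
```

Answer: 38

Derivation:
Trace (tracking num):
p = 23  # -> p = 23
if p < 10:  # condition is False
elif p < 25:  # condition is True
    num = p + 15  # -> num = 38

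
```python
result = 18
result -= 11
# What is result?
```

Trace (tracking result):
result = 18  # -> result = 18
result -= 11  # -> result = 7

Answer: 7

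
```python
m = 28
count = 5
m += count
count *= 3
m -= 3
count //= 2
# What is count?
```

Trace (tracking count):
m = 28  # -> m = 28
count = 5  # -> count = 5
m += count  # -> m = 33
count *= 3  # -> count = 15
m -= 3  # -> m = 30
count //= 2  # -> count = 7

Answer: 7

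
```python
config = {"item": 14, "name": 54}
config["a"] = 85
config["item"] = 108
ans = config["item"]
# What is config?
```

Answer: {'item': 108, 'name': 54, 'a': 85}

Derivation:
Trace (tracking config):
config = {'item': 14, 'name': 54}  # -> config = {'item': 14, 'name': 54}
config['a'] = 85  # -> config = {'item': 14, 'name': 54, 'a': 85}
config['item'] = 108  # -> config = {'item': 108, 'name': 54, 'a': 85}
ans = config['item']  # -> ans = 108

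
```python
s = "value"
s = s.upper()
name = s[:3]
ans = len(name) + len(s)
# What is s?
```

Trace (tracking s):
s = 'value'  # -> s = 'value'
s = s.upper()  # -> s = 'VALUE'
name = s[:3]  # -> name = 'VAL'
ans = len(name) + len(s)  # -> ans = 8

Answer: 'VALUE'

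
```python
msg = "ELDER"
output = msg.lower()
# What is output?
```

Trace (tracking output):
msg = 'ELDER'  # -> msg = 'ELDER'
output = msg.lower()  # -> output = 'elder'

Answer: 'elder'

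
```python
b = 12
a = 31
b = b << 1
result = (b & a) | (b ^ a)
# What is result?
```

Answer: 31

Derivation:
Trace (tracking result):
b = 12  # -> b = 12
a = 31  # -> a = 31
b = b << 1  # -> b = 24
result = b & a | b ^ a  # -> result = 31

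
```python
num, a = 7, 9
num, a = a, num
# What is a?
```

Trace (tracking a):
num, a = (7, 9)  # -> num = 7, a = 9
num, a = (a, num)  # -> num = 9, a = 7

Answer: 7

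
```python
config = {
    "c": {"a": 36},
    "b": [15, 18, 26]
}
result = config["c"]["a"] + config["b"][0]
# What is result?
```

Answer: 51

Derivation:
Trace (tracking result):
config = {'c': {'a': 36}, 'b': [15, 18, 26]}  # -> config = {'c': {'a': 36}, 'b': [15, 18, 26]}
result = config['c']['a'] + config['b'][0]  # -> result = 51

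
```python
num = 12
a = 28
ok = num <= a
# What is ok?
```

Trace (tracking ok):
num = 12  # -> num = 12
a = 28  # -> a = 28
ok = num <= a  # -> ok = True

Answer: True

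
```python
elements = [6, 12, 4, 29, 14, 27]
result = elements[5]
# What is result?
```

Answer: 27

Derivation:
Trace (tracking result):
elements = [6, 12, 4, 29, 14, 27]  # -> elements = [6, 12, 4, 29, 14, 27]
result = elements[5]  # -> result = 27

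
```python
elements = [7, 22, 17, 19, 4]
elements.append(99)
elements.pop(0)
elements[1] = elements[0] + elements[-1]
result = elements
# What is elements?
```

Answer: [22, 121, 19, 4, 99]

Derivation:
Trace (tracking elements):
elements = [7, 22, 17, 19, 4]  # -> elements = [7, 22, 17, 19, 4]
elements.append(99)  # -> elements = [7, 22, 17, 19, 4, 99]
elements.pop(0)  # -> elements = [22, 17, 19, 4, 99]
elements[1] = elements[0] + elements[-1]  # -> elements = [22, 121, 19, 4, 99]
result = elements  # -> result = [22, 121, 19, 4, 99]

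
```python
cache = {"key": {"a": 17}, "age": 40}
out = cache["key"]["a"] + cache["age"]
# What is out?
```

Trace (tracking out):
cache = {'key': {'a': 17}, 'age': 40}  # -> cache = {'key': {'a': 17}, 'age': 40}
out = cache['key']['a'] + cache['age']  # -> out = 57

Answer: 57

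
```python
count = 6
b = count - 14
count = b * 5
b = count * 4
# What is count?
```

Answer: -40

Derivation:
Trace (tracking count):
count = 6  # -> count = 6
b = count - 14  # -> b = -8
count = b * 5  # -> count = -40
b = count * 4  # -> b = -160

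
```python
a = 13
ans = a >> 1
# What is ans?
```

Answer: 6

Derivation:
Trace (tracking ans):
a = 13  # -> a = 13
ans = a >> 1  # -> ans = 6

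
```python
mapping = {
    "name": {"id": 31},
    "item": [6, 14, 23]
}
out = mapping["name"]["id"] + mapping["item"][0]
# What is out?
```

Answer: 37

Derivation:
Trace (tracking out):
mapping = {'name': {'id': 31}, 'item': [6, 14, 23]}  # -> mapping = {'name': {'id': 31}, 'item': [6, 14, 23]}
out = mapping['name']['id'] + mapping['item'][0]  # -> out = 37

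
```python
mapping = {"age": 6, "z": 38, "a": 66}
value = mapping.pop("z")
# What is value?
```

Trace (tracking value):
mapping = {'age': 6, 'z': 38, 'a': 66}  # -> mapping = {'age': 6, 'z': 38, 'a': 66}
value = mapping.pop('z')  # -> value = 38

Answer: 38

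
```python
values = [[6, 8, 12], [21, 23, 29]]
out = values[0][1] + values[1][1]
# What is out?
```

Answer: 31

Derivation:
Trace (tracking out):
values = [[6, 8, 12], [21, 23, 29]]  # -> values = [[6, 8, 12], [21, 23, 29]]
out = values[0][1] + values[1][1]  # -> out = 31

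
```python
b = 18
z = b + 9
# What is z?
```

Answer: 27

Derivation:
Trace (tracking z):
b = 18  # -> b = 18
z = b + 9  # -> z = 27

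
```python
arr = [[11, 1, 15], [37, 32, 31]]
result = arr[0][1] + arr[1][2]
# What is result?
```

Trace (tracking result):
arr = [[11, 1, 15], [37, 32, 31]]  # -> arr = [[11, 1, 15], [37, 32, 31]]
result = arr[0][1] + arr[1][2]  # -> result = 32

Answer: 32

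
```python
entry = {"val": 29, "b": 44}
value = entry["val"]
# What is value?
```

Trace (tracking value):
entry = {'val': 29, 'b': 44}  # -> entry = {'val': 29, 'b': 44}
value = entry['val']  # -> value = 29

Answer: 29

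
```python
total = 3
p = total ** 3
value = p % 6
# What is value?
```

Trace (tracking value):
total = 3  # -> total = 3
p = total ** 3  # -> p = 27
value = p % 6  # -> value = 3

Answer: 3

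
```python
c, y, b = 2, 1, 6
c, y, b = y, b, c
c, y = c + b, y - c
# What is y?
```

Answer: 5

Derivation:
Trace (tracking y):
c, y, b = (2, 1, 6)  # -> c = 2, y = 1, b = 6
c, y, b = (y, b, c)  # -> c = 1, y = 6, b = 2
c, y = (c + b, y - c)  # -> c = 3, y = 5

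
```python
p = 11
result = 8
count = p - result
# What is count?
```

Answer: 3

Derivation:
Trace (tracking count):
p = 11  # -> p = 11
result = 8  # -> result = 8
count = p - result  # -> count = 3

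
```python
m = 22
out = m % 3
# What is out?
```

Answer: 1

Derivation:
Trace (tracking out):
m = 22  # -> m = 22
out = m % 3  # -> out = 1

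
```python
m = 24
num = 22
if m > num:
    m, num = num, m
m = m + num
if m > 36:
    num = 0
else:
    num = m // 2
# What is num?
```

Trace (tracking num):
m = 24  # -> m = 24
num = 22  # -> num = 22
if m > num:  # condition is True
    m, num = (num, m)  # -> m = 22, num = 24
m = m + num  # -> m = 46
if m > 36:  # condition is True
    num = 0  # -> num = 0

Answer: 0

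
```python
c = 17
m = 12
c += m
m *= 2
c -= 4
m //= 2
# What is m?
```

Answer: 12

Derivation:
Trace (tracking m):
c = 17  # -> c = 17
m = 12  # -> m = 12
c += m  # -> c = 29
m *= 2  # -> m = 24
c -= 4  # -> c = 25
m //= 2  # -> m = 12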